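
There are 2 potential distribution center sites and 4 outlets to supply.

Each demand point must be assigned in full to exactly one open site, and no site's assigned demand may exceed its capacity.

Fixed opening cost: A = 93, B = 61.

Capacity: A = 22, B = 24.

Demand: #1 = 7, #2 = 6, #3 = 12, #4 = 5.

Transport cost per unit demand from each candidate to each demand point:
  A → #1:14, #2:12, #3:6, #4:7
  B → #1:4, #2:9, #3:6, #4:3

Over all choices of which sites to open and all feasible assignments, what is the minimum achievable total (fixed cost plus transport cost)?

323

Open {A, B}; cheapest assignment that respects the capacities:
  A (cap 22, load 12): #3 — cost 12×6 = 72
  B (cap 24, load 18): #1, #2, #4 — cost 7×4 + 6×9 + 5×3 = 97
  Shipping 169, fixed 154 → total 323.
  Any other capacity-feasible assignment to {A, B} ships for at least 169.
Total demand is 30 and no other set of sites has combined capacity ≥ 30, so {A, B} is the only feasible choice of open sites. Minimum: 323.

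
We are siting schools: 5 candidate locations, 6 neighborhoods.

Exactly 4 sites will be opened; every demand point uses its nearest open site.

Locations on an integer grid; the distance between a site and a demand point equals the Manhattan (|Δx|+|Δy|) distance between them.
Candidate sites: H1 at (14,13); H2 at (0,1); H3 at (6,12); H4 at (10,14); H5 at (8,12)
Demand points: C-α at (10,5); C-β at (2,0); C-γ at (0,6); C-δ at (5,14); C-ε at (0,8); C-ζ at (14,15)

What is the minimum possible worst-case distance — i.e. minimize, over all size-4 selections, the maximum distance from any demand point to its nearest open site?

9

Open {H1, H2, H3, H4}.
  Farthest demand point is C-α at distance 9 (to H4); all others are ≤ 9.
With {H1, H2, H3, H5} the worst case is 9.
With {H1, H2, H4, H5} the worst case is 9.
No size-4 selection achieves below 9.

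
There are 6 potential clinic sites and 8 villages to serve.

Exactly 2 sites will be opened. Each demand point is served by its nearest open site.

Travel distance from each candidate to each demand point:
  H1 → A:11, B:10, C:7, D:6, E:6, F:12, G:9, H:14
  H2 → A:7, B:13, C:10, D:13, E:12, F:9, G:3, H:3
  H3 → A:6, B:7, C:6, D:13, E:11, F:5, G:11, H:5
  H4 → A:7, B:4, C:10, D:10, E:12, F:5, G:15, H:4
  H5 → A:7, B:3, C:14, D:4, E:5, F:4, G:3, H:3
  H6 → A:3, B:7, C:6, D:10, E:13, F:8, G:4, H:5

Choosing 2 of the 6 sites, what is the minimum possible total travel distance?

Open {H5, H6}.
  A→H6 3, B→H5 3, C→H6 6, D→H5 4, E→H5 5, F→H5 4, G→H5 3, H→H5 3  ⇒ total 31.
Compare {H3, H5}: total 34.
Compare {H1, H5}: total 36.
No size-2 selection does better; minimum is 31.

31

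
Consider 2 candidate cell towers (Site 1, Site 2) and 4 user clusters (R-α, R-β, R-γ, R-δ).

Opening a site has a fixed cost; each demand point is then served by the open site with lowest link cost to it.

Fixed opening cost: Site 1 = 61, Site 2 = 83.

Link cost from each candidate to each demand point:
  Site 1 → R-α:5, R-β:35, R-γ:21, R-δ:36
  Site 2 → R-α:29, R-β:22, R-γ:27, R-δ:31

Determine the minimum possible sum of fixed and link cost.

158

Open {Site 1}: assign each demand point to its cheapest open site.
  R-α→Site 1 5, R-β→Site 1 35, R-γ→Site 1 21, R-δ→Site 1 36
  link cost 97, fixed 61 → total 158.
Compare {Site 2}: link cost 109 + fixed 83 = 192.
Compare {Site 1, Site 2}: link cost 79 + fixed 144 = 223.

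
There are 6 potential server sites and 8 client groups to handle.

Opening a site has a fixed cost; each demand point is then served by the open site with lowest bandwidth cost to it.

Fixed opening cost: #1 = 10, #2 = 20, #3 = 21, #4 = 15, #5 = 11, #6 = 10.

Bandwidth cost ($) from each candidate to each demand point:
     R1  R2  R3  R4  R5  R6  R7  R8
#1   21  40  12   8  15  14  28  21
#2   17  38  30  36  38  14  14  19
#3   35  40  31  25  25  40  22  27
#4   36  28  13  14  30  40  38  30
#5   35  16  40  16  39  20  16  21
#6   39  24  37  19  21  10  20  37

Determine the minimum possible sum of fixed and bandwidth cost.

Open {#1, #5}: assign each demand point to its cheapest open site.
  R1→#1 21, R2→#5 16, R3→#1 12, R4→#1 8, R5→#1 15, R6→#1 14, R7→#5 16, R8→#1 21
  bandwidth cost 123, fixed 21 → total 144.
Compare {#1, #5, #6}: bandwidth cost 119 + fixed 31 = 150.
Compare {#1, #6}: bandwidth cost 131 + fixed 20 = 151.
Compare {#1, #2, #5}: bandwidth cost 115 + fixed 41 = 156.
All other subsets cost ≥ 150. Minimum total cost: 144.

144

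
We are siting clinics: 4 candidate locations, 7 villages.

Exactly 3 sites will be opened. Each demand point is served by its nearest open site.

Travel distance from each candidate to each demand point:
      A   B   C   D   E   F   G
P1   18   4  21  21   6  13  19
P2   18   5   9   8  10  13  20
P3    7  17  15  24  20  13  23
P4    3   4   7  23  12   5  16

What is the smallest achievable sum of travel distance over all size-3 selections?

49

Open {P1, P2, P4}.
  A→P4 3, B→P1 4, C→P4 7, D→P2 8, E→P1 6, F→P4 5, G→P4 16  ⇒ total 49.
Compare {P2, P3, P4}: total 53.
Compare {P1, P3, P4}: total 62.
No size-3 selection does better; minimum is 49.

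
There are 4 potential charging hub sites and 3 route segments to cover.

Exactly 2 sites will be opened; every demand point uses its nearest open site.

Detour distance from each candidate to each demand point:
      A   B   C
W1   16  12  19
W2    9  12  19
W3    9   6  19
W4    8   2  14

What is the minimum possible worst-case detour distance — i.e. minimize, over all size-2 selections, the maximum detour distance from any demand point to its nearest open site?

14

Open {W1, W4}.
  Farthest demand point is C at detour distance 14 (to W4); all others are ≤ 14.
With {W2, W4} the worst case is 14.
With {W3, W4} the worst case is 14.
No size-2 selection achieves below 14.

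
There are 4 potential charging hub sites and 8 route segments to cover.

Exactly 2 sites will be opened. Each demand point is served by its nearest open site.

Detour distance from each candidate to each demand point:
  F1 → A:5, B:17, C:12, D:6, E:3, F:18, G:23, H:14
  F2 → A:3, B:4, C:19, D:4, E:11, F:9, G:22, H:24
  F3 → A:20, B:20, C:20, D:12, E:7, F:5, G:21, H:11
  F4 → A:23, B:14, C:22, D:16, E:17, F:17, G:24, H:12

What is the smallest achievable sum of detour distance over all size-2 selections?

71

Open {F1, F2}.
  A→F2 3, B→F2 4, C→F1 12, D→F2 4, E→F1 3, F→F2 9, G→F2 22, H→F1 14  ⇒ total 71.
Compare {F2, F3}: total 74.
Compare {F1, F3}: total 80.
No size-2 selection does better; minimum is 71.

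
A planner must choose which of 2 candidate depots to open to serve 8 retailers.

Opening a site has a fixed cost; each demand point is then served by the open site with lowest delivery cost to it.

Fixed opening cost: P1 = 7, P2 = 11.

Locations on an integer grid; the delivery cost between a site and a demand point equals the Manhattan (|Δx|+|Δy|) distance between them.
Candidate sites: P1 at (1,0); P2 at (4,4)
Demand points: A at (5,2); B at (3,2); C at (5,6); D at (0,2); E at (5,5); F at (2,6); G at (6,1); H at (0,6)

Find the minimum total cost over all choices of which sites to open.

43

Open {P2}: assign each demand point to its cheapest open site.
  A→P2 3, B→P2 3, C→P2 3, D→P2 6, E→P2 2, F→P2 4, G→P2 5, H→P2 6
  delivery cost 32, fixed 11 → total 43.
Compare {P1, P2}: delivery cost 29 + fixed 18 = 47.
Compare {P1}: delivery cost 52 + fixed 7 = 59.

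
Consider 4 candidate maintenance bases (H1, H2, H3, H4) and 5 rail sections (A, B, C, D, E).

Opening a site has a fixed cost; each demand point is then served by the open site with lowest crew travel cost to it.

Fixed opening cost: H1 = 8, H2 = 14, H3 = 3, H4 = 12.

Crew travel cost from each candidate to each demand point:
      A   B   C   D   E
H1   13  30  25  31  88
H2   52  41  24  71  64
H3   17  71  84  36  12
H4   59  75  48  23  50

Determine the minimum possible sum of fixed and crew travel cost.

Open {H1, H3}: assign each demand point to its cheapest open site.
  A→H1 13, B→H1 30, C→H1 25, D→H1 31, E→H3 12
  crew travel cost 111, fixed 11 → total 122.
Compare {H1, H3, H4}: crew travel cost 103 + fixed 23 = 126.
Compare {H1, H2, H3}: crew travel cost 110 + fixed 25 = 135.
Compare {H1, H2, H3, H4}: crew travel cost 102 + fixed 37 = 139.
All other subsets cost ≥ 126. Minimum total cost: 122.

122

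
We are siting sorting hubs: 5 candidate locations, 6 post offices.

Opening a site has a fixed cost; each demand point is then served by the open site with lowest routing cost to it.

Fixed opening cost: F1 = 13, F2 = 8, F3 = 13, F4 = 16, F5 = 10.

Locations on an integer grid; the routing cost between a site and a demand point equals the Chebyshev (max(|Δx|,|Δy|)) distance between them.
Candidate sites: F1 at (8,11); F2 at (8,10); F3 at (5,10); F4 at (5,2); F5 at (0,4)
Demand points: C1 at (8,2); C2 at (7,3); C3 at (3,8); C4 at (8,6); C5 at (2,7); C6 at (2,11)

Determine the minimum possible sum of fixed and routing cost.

Open {F3}: assign each demand point to its cheapest open site.
  C1→F3 8, C2→F3 7, C3→F3 2, C4→F3 4, C5→F3 3, C6→F3 3
  routing cost 27, fixed 13 → total 40.
Compare {F2}: routing cost 36 + fixed 8 = 44.
Compare {F4}: routing cost 29 + fixed 16 = 45.
Compare {F3, F4}: routing cost 17 + fixed 29 = 46.
All other subsets cost ≥ 44. Minimum total cost: 40.

40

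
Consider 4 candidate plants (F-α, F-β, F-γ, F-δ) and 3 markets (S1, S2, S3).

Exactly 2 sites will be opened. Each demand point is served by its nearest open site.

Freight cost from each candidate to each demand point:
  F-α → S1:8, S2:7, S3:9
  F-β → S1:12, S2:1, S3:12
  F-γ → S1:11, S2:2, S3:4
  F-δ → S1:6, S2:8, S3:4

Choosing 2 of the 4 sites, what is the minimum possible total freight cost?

11

Open {F-β, F-δ}.
  S1→F-δ 6, S2→F-β 1, S3→F-δ 4  ⇒ total 11.
Compare {F-γ, F-δ}: total 12.
Compare {F-α, F-γ}: total 14.
No size-2 selection does better; minimum is 11.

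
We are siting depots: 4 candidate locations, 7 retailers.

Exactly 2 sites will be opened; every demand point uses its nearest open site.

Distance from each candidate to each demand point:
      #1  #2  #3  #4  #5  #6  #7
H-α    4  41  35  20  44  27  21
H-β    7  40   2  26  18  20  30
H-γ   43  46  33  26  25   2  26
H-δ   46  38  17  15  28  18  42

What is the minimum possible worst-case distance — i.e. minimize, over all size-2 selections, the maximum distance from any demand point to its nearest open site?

38

Open {H-α, H-δ}.
  Farthest demand point is #2 at distance 38 (to H-δ); all others are ≤ 38.
With {H-β, H-δ} the worst case is 38.
With {H-α, H-β} the worst case is 40.
No size-2 selection achieves below 38.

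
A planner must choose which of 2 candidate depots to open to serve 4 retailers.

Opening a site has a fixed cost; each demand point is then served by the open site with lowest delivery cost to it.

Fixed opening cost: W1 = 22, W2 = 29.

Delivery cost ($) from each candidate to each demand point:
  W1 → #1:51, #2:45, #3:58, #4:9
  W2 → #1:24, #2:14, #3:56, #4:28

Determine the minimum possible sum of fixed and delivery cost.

Open {W2}: assign each demand point to its cheapest open site.
  #1→W2 24, #2→W2 14, #3→W2 56, #4→W2 28
  delivery cost 122, fixed 29 → total 151.
Compare {W1, W2}: delivery cost 103 + fixed 51 = 154.
Compare {W1}: delivery cost 163 + fixed 22 = 185.

151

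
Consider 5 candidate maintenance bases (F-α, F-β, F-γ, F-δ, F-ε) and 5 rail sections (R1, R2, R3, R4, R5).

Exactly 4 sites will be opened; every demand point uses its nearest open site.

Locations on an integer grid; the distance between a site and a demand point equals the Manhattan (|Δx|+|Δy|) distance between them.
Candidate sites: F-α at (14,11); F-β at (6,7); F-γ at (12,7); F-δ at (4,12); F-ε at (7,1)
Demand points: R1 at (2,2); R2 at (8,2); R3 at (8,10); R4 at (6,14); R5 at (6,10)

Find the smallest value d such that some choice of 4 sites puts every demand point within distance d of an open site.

6

Open {F-α, F-β, F-δ, F-ε}.
  Farthest demand point is R1 at distance 6 (to F-ε); all others are ≤ 6.
With {F-α, F-γ, F-δ, F-ε} the worst case is 6.
With {F-β, F-γ, F-δ, F-ε} the worst case is 6.
No size-4 selection achieves below 6.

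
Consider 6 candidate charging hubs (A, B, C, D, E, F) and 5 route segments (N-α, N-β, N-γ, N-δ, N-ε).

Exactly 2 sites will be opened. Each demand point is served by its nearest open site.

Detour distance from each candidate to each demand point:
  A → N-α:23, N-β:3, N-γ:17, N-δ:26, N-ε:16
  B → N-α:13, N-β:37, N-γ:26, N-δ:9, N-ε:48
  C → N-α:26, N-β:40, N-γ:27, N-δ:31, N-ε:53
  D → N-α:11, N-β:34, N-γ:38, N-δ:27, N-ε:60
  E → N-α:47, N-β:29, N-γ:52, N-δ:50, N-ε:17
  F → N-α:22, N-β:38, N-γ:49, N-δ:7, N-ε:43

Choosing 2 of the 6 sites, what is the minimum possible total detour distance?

Open {A, B}.
  N-α→B 13, N-β→A 3, N-γ→A 17, N-δ→B 9, N-ε→A 16  ⇒ total 58.
Compare {A, F}: total 65.
Compare {A, D}: total 73.
No size-2 selection does better; minimum is 58.

58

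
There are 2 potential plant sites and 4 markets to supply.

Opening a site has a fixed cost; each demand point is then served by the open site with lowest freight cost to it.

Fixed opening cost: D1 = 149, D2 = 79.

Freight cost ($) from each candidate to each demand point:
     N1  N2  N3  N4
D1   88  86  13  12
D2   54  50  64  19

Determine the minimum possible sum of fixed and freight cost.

266

Open {D2}: assign each demand point to its cheapest open site.
  N1→D2 54, N2→D2 50, N3→D2 64, N4→D2 19
  freight cost 187, fixed 79 → total 266.
Compare {D1}: freight cost 199 + fixed 149 = 348.
Compare {D1, D2}: freight cost 129 + fixed 228 = 357.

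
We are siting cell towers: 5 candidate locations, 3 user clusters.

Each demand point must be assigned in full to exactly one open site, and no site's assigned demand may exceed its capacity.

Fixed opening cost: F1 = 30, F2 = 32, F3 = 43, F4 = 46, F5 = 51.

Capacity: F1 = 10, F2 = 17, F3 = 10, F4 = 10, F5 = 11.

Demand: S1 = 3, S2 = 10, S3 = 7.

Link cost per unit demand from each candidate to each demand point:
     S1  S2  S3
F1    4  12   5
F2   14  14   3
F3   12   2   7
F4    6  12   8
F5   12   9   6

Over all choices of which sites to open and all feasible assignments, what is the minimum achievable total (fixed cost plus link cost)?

140

Open {F1, F3}; cheapest assignment that respects the capacities:
  F1 (cap 10, load 10): S1, S3 — cost 3×4 + 7×5 = 47
  F3 (cap 10, load 10): S2 — cost 10×2 = 20
  Shipping 67, fixed 73 → total 140.
  Any other capacity-feasible assignment to {F1, F3} ships for at least 67.
Compare {F2, F3}: its best feasible assignment gives total 158.
Compare {F1, F2, F3}: its best feasible assignment gives total 158.
Every other set of open sites that can feasibly serve all demand totals ≥ 158 even under its best assignment. Minimum: 140.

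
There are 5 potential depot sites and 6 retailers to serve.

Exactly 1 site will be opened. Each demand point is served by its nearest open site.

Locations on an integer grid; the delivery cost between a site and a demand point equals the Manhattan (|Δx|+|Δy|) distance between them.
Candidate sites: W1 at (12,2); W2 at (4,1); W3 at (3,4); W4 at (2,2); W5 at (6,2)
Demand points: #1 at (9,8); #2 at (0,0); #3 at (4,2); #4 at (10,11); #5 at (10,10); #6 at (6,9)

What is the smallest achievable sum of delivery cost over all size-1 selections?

Open {W5}.
  #1→W5 9, #2→W5 8, #3→W5 2, #4→W5 13, #5→W5 12, #6→W5 7  ⇒ total 51.
Compare {W3}: total 55.
Compare {W2}: total 59.
No size-1 selection does better; minimum is 51.

51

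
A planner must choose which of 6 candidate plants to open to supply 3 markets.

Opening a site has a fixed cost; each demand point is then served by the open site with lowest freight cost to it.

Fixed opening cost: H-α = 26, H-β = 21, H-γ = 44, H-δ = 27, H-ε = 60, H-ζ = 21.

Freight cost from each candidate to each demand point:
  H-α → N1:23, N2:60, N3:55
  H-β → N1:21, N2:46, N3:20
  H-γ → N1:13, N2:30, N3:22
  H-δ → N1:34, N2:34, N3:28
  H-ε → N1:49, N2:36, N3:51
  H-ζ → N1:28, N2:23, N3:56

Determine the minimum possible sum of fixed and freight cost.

106

Open {H-β, H-ζ}: assign each demand point to its cheapest open site.
  N1→H-β 21, N2→H-ζ 23, N3→H-β 20
  freight cost 64, fixed 42 → total 106.
Compare {H-β}: freight cost 87 + fixed 21 = 108.
Compare {H-γ}: freight cost 65 + fixed 44 = 109.
Compare {H-δ}: freight cost 96 + fixed 27 = 123.
All other subsets cost ≥ 108. Minimum total cost: 106.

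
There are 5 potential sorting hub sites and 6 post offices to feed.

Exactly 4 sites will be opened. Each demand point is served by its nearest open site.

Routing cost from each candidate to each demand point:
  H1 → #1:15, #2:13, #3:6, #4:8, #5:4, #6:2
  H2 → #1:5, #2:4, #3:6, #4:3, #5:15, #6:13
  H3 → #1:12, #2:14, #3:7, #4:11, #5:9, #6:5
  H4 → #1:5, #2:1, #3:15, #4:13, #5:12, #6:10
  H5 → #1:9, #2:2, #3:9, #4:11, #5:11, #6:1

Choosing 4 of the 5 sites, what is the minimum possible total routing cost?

20

Open {H1, H2, H4, H5}.
  #1→H2 5, #2→H4 1, #3→H1 6, #4→H2 3, #5→H1 4, #6→H5 1  ⇒ total 20.
Compare {H1, H2, H3, H4}: total 21.
Compare {H1, H2, H3, H5}: total 21.
No size-4 selection does better; minimum is 20.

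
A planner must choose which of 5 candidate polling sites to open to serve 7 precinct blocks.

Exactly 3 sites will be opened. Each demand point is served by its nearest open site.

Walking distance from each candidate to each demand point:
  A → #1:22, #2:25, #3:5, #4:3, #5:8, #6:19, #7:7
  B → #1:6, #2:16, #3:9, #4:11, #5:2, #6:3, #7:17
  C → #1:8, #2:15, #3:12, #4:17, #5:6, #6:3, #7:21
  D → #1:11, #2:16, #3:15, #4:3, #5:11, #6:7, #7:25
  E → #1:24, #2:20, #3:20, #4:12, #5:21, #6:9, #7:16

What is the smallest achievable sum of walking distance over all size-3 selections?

41

Open {A, B, C}.
  #1→B 6, #2→C 15, #3→A 5, #4→A 3, #5→B 2, #6→B 3, #7→A 7  ⇒ total 41.
Compare {A, B, D}: total 42.
Compare {A, B, E}: total 42.
No size-3 selection does better; minimum is 41.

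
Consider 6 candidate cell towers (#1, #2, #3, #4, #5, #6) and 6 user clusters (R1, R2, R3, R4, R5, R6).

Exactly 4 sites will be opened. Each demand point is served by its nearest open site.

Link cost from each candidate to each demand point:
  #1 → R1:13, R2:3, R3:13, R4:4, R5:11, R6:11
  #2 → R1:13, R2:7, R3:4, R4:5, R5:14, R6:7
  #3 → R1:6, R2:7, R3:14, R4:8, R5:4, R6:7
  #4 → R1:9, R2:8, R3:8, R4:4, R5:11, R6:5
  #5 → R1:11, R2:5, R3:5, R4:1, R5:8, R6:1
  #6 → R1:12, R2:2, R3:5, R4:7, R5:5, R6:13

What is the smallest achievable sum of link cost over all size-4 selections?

Open {#2, #3, #5, #6}.
  R1→#3 6, R2→#6 2, R3→#2 4, R4→#5 1, R5→#3 4, R6→#5 1  ⇒ total 18.
Compare {#1, #2, #3, #5}: total 19.
Compare {#1, #3, #5, #6}: total 19.
No size-4 selection does better; minimum is 18.

18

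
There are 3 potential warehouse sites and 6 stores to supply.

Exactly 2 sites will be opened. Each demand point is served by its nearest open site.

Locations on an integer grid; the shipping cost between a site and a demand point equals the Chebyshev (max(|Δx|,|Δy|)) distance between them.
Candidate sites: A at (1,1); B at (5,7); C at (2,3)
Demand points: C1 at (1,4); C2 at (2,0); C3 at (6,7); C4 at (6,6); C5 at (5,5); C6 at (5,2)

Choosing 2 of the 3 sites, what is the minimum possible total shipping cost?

11

Open {B, C}.
  C1→C 1, C2→C 3, C3→B 1, C4→B 1, C5→B 2, C6→C 3  ⇒ total 11.
Compare {A, B}: total 12.
Compare {A, C}: total 16.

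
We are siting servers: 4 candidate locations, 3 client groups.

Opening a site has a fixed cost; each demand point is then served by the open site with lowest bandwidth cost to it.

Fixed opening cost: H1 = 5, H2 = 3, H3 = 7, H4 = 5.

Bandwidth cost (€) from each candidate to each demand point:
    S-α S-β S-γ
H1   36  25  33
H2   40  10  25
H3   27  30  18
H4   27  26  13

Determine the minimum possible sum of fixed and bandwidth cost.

58

Open {H2, H4}: assign each demand point to its cheapest open site.
  S-α→H4 27, S-β→H2 10, S-γ→H4 13
  bandwidth cost 50, fixed 8 → total 58.
Compare {H1, H2, H4}: bandwidth cost 50 + fixed 13 = 63.
Compare {H2, H3}: bandwidth cost 55 + fixed 10 = 65.
Compare {H2, H3, H4}: bandwidth cost 50 + fixed 15 = 65.
All other subsets cost ≥ 63. Minimum total cost: 58.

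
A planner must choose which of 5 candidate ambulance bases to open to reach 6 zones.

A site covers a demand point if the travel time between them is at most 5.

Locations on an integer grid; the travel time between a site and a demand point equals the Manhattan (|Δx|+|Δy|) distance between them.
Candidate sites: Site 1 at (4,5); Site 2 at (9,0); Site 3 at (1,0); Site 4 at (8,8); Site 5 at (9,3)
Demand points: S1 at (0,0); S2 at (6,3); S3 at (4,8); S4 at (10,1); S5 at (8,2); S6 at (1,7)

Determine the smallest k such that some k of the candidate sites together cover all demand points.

Coverage sets (demand points within 5 of each site):
  Site 1: {S2, S3, S6}
  Site 2: {S4, S5}
  Site 3: {S1}
  Site 4: {S3}
  Site 5: {S2, S4, S5}
No 2 sites suffice: every size-2 union leaves at least one demand point uncovered.
But {Site 1, Site 2, Site 3} covers everything, so the minimum is 3.

3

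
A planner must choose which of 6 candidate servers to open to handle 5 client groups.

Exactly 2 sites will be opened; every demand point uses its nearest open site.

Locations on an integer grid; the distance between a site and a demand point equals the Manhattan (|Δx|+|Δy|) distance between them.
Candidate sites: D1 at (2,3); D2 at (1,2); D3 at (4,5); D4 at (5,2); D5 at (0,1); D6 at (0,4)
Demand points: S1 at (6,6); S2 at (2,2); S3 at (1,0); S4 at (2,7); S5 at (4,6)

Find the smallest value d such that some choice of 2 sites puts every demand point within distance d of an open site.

Open {D1, D3}.
  Farthest demand point is S3 at distance 4 (to D1); all others are ≤ 4.
With {D2, D3} the worst case is 4.
With {D3, D5} the worst case is 4.
No size-2 selection achieves below 4.

4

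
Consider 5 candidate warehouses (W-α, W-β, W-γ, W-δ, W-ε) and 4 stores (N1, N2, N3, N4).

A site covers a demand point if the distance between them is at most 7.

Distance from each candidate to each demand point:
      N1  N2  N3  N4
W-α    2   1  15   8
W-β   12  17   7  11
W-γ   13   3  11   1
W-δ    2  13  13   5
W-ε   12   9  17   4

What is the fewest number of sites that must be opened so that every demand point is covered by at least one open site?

Coverage sets (demand points within 7 of each site):
  W-α: {N1, N2}
  W-β: {N3}
  W-γ: {N2, N4}
  W-δ: {N1, N4}
  W-ε: {N4}
No 2 sites suffice: every size-2 union leaves at least one demand point uncovered.
But {W-α, W-β, W-γ} covers everything, so the minimum is 3.

3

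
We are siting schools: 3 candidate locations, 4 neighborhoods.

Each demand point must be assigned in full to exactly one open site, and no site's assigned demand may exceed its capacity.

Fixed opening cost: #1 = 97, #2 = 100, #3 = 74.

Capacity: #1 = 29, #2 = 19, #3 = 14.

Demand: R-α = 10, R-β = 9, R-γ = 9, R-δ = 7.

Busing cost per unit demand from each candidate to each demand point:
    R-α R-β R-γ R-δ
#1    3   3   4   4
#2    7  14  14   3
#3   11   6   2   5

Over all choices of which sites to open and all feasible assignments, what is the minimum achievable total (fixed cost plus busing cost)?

274

Open {#1, #3}; cheapest assignment that respects the capacities:
  #1 (cap 29, load 26): R-α, R-β, R-δ — cost 10×3 + 9×3 + 7×4 = 85
  #3 (cap 14, load 9): R-γ — cost 9×2 = 18
  Shipping 103, fixed 171 → total 274.
  Any other capacity-feasible assignment to {#1, #3} ships for at least 103.
Compare {#1, #2}: its best feasible assignment gives total 311.
Compare {#1, #2, #3}: its best feasible assignment gives total 367.
Every other set of open sites that can feasibly serve all demand totals ≥ 311 even under its best assignment. Minimum: 274.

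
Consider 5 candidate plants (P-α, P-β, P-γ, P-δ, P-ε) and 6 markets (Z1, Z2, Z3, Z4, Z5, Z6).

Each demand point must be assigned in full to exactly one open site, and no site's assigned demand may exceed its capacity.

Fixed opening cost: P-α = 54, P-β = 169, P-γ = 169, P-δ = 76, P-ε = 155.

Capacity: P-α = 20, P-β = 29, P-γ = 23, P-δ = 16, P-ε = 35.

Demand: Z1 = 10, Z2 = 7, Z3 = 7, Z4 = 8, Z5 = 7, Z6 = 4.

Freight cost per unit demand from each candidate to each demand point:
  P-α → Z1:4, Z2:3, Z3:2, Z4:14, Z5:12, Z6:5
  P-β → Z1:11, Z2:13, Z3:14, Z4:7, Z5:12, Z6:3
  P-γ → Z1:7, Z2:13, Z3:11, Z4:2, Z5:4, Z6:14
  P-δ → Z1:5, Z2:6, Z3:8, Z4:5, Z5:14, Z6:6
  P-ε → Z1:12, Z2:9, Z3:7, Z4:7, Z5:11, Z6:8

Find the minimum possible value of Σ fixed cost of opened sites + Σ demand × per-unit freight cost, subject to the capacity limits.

Open {P-α, P-γ, P-δ}; cheapest assignment that respects the capacities:
  P-α (cap 20, load 18): Z2, Z3, Z6 — cost 7×3 + 7×2 + 4×5 = 55
  P-γ (cap 23, load 15): Z4, Z5 — cost 8×2 + 7×4 = 44
  P-δ (cap 16, load 10): Z1 — cost 10×5 = 50
  Shipping 149, fixed 299 → total 448.
  Any other capacity-feasible assignment to {P-α, P-γ, P-δ} ships for at least 149.
Compare {P-α, P-ε}: its best feasible assignment gives total 484.
Compare {P-α, P-β}: its best feasible assignment gives total 520.
Every other set of open sites that can feasibly serve all demand totals ≥ 484 even under its best assignment. Minimum: 448.

448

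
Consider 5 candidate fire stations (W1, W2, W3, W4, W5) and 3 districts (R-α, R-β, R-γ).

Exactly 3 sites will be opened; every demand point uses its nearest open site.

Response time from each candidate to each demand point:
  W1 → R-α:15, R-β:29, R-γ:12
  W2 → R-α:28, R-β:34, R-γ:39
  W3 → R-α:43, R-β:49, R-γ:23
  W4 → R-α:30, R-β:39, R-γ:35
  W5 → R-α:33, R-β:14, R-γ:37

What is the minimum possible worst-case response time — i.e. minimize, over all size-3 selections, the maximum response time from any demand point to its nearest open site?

Open {W1, W2, W5}.
  Farthest demand point is R-α at response time 15 (to W1); all others are ≤ 15.
With {W1, W3, W5} the worst case is 15.
With {W1, W4, W5} the worst case is 15.
No size-3 selection achieves below 15.

15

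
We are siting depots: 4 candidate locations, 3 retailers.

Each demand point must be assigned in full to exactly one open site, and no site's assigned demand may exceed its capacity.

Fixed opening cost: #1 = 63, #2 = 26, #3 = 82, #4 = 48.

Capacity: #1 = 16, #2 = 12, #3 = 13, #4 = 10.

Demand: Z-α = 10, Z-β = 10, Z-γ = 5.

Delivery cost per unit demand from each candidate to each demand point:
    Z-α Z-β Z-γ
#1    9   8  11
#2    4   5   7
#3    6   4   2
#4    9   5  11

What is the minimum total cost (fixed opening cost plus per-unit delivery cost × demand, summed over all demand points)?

Open {#2, #3, #4}; cheapest assignment that respects the capacities:
  #2 (cap 12, load 10): Z-α — cost 10×4 = 40
  #3 (cap 13, load 5): Z-γ — cost 5×2 = 10
  #4 (cap 10, load 10): Z-β — cost 10×5 = 50
  Shipping 100, fixed 156 → total 256.
  Any other capacity-feasible assignment to {#2, #3, #4} ships for at least 100.
Compare {#1, #2}: its best feasible assignment gives total 264.
Compare {#1, #2, #4}: its best feasible assignment gives total 282.
Every other set of open sites that can feasibly serve all demand totals ≥ 264 even under its best assignment. Minimum: 256.

256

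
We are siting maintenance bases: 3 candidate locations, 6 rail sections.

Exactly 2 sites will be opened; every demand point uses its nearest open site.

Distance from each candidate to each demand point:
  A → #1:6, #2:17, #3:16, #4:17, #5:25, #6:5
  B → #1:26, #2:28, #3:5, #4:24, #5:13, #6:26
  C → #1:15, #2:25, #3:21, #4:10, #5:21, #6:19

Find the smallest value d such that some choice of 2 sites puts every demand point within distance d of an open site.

17

Open {A, B}.
  Farthest demand point is #2 at distance 17 (to A); all others are ≤ 17.
With {A, C} the worst case is 21.
With {B, C} the worst case is 25.
No size-2 selection achieves below 17.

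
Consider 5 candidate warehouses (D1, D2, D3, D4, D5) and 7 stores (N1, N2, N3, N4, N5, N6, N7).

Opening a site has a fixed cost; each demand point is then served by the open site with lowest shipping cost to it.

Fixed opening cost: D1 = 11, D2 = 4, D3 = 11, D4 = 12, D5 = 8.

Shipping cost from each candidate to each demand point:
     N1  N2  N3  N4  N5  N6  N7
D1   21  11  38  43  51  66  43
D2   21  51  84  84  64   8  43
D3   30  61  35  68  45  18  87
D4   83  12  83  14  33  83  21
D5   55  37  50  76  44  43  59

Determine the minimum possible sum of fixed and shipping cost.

171

Open {D2, D3, D4}: assign each demand point to its cheapest open site.
  N1→D2 21, N2→D4 12, N3→D3 35, N4→D4 14, N5→D4 33, N6→D2 8, N7→D4 21
  shipping cost 144, fixed 27 → total 171.
Compare {D1, D2, D4}: shipping cost 146 + fixed 27 = 173.
Compare {D2, D3, D4, D5}: shipping cost 144 + fixed 35 = 179.
Compare {D1, D2, D3, D4}: shipping cost 143 + fixed 38 = 181.
All other subsets cost ≥ 173. Minimum total cost: 171.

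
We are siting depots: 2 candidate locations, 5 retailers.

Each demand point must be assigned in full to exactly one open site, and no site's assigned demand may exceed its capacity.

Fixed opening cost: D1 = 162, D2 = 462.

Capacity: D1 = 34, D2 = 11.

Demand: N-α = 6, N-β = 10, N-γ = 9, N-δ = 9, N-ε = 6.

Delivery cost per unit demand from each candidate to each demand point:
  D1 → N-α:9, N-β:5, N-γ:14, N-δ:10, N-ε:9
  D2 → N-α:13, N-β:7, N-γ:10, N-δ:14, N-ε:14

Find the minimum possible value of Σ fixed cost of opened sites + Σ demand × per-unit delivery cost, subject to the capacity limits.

Open {D1, D2}; cheapest assignment that respects the capacities:
  D1 (cap 34, load 31): N-α, N-β, N-δ, N-ε — cost 6×9 + 10×5 + 9×10 + 6×9 = 248
  D2 (cap 11, load 9): N-γ — cost 9×10 = 90
  Shipping 338, fixed 624 → total 962.
  Any other capacity-feasible assignment to {D1, D2} ships for at least 338.
Total demand is 40 and no other set of sites has combined capacity ≥ 40, so {D1, D2} is the only feasible choice of open sites. Minimum: 962.

962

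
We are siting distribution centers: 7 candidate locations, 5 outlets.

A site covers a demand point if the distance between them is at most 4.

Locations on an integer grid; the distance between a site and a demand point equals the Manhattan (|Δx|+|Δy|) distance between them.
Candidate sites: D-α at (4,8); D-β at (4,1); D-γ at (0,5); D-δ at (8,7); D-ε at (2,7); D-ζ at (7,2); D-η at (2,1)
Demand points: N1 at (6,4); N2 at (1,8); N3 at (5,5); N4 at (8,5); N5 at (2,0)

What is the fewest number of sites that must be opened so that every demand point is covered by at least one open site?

Coverage sets (demand points within 4 of each site):
  D-α: {N2, N3}
  D-β: {N5}
  D-γ: {N2}
  D-δ: {N4}
  D-ε: {N2}
  D-ζ: {N1, N4}
  D-η: {N5}
No 2 sites suffice: every size-2 union leaves at least one demand point uncovered.
But {D-α, D-β, D-ζ} covers everything, so the minimum is 3.

3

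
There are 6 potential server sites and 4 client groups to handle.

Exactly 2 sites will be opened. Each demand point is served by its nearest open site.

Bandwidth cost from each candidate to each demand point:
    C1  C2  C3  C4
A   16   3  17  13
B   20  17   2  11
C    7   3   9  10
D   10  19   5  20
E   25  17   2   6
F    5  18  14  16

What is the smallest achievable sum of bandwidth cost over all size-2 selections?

18

Open {C, E}.
  C1→C 7, C2→C 3, C3→E 2, C4→E 6  ⇒ total 18.
Compare {B, C}: total 22.
Compare {C, D}: total 25.
No size-2 selection does better; minimum is 18.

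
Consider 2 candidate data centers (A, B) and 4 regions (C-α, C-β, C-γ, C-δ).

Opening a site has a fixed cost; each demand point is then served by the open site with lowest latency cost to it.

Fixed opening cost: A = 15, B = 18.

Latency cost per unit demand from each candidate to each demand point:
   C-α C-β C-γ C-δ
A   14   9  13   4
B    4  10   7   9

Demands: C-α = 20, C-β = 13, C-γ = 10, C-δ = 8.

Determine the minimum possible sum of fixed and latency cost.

Open {A, B}: assign each demand point to its cheapest open site.
  C-α→B 20×4=80, C-β→A 13×9=117, C-γ→B 10×7=70, C-δ→A 8×4=32
  latency cost 299, fixed 33 → total 332.
Compare {B}: latency cost 352 + fixed 18 = 370.
Compare {A}: latency cost 559 + fixed 15 = 574.

332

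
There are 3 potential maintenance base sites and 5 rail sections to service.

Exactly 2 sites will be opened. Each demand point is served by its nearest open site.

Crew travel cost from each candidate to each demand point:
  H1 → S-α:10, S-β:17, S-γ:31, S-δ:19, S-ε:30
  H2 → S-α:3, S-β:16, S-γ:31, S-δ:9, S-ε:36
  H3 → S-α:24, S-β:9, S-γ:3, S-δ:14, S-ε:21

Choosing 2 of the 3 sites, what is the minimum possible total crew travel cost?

45

Open {H2, H3}.
  S-α→H2 3, S-β→H3 9, S-γ→H3 3, S-δ→H2 9, S-ε→H3 21  ⇒ total 45.
Compare {H1, H3}: total 57.
Compare {H1, H2}: total 89.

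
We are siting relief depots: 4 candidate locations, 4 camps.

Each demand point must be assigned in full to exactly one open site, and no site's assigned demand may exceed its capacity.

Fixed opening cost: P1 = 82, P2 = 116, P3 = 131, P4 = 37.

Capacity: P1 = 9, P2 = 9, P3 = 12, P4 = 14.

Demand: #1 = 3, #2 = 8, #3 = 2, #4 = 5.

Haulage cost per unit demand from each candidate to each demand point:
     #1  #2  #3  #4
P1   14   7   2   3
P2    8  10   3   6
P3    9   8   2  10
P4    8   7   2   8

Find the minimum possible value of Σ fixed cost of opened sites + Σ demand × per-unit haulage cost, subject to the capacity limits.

Open {P1, P4}; cheapest assignment that respects the capacities:
  P1 (cap 9, load 7): #3, #4 — cost 2×2 + 5×3 = 19
  P4 (cap 14, load 11): #1, #2 — cost 3×8 + 8×7 = 80
  Shipping 99, fixed 119 → total 218.
  Any other capacity-feasible assignment to {P1, P4} ships for at least 99.
Compare {P2, P4}: its best feasible assignment gives total 267.
Compare {P3, P4}: its best feasible assignment gives total 295.
Every other set of open sites that can feasibly serve all demand totals ≥ 267 even under its best assignment. Minimum: 218.

218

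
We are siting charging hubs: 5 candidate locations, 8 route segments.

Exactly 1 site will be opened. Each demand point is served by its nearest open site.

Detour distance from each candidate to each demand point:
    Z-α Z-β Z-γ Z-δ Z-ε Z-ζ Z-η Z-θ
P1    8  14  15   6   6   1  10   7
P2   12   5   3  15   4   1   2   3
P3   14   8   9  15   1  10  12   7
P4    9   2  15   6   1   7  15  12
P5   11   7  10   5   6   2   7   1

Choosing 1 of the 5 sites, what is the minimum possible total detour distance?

45

Open {P2}.
  Z-α→P2 12, Z-β→P2 5, Z-γ→P2 3, Z-δ→P2 15, Z-ε→P2 4, Z-ζ→P2 1, Z-η→P2 2, Z-θ→P2 3  ⇒ total 45.
Compare {P5}: total 49.
Compare {P1}: total 67.
No size-1 selection does better; minimum is 45.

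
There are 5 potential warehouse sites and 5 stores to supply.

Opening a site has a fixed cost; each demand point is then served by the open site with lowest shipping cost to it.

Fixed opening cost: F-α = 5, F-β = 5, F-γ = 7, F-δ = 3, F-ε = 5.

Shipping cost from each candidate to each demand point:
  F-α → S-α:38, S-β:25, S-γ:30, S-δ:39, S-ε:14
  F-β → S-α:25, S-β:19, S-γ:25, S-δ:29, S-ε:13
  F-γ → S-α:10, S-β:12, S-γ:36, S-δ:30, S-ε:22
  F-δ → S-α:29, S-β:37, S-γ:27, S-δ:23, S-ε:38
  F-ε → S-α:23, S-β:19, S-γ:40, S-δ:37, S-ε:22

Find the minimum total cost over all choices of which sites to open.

98

Open {F-β, F-γ, F-δ}: assign each demand point to its cheapest open site.
  S-α→F-γ 10, S-β→F-γ 12, S-γ→F-β 25, S-δ→F-δ 23, S-ε→F-β 13
  shipping cost 83, fixed 15 → total 98.
Compare {F-β, F-γ}: shipping cost 89 + fixed 12 = 101.
Compare {F-α, F-γ, F-δ}: shipping cost 86 + fixed 15 = 101.
Compare {F-α, F-β, F-γ, F-δ}: shipping cost 83 + fixed 20 = 103.
All other subsets cost ≥ 101. Minimum total cost: 98.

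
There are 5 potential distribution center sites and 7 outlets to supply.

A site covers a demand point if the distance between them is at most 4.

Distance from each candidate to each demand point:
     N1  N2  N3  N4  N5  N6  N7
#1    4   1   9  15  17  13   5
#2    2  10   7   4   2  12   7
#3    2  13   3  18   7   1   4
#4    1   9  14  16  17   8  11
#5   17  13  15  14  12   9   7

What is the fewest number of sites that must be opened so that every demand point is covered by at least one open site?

Coverage sets (demand points within 4 of each site):
  #1: {N1, N2}
  #2: {N1, N4, N5}
  #3: {N1, N3, N6, N7}
  #4: {N1}
  #5: {}
No 2 sites suffice: every size-2 union leaves at least one demand point uncovered.
But {#1, #2, #3} covers everything, so the minimum is 3.

3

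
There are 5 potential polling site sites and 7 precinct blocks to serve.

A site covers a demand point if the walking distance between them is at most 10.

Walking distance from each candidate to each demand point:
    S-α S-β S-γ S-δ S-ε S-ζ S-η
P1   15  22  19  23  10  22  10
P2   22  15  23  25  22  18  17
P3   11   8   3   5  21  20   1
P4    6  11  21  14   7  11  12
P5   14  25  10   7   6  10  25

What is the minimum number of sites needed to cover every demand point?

Coverage sets (demand points within 10 of each site):
  P1: {S-ε, S-η}
  P2: {}
  P3: {S-β, S-γ, S-δ, S-η}
  P4: {S-α, S-ε}
  P5: {S-γ, S-δ, S-ε, S-ζ}
No 2 sites suffice: every size-2 union leaves at least one demand point uncovered.
But {P3, P4, P5} covers everything, so the minimum is 3.

3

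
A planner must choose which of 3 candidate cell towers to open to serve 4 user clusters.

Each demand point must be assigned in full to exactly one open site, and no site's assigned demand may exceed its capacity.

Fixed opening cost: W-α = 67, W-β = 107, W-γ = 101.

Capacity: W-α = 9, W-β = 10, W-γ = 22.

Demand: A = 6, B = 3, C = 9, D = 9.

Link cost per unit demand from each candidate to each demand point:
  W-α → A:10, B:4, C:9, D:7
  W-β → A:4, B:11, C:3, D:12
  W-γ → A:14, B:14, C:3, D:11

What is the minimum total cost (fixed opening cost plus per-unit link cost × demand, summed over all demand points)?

Open {W-α, W-γ}; cheapest assignment that respects the capacities:
  W-α (cap 9, load 9): A, B — cost 6×10 + 3×4 = 72
  W-γ (cap 22, load 18): C, D — cost 9×3 + 9×11 = 126
  Shipping 198, fixed 168 → total 366.
  Any other capacity-feasible assignment to {W-α, W-γ} ships for at least 198.
Compare {W-β, W-γ}: its best feasible assignment gives total 391.
Compare {W-α, W-β, W-γ}: its best feasible assignment gives total 422.
Every other set of open sites that can feasibly serve all demand totals ≥ 391 even under its best assignment. Minimum: 366.

366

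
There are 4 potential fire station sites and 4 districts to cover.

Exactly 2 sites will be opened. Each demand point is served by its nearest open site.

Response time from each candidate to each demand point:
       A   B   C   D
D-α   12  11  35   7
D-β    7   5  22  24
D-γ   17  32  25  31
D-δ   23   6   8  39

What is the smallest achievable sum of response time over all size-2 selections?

Open {D-α, D-δ}.
  A→D-α 12, B→D-δ 6, C→D-δ 8, D→D-α 7  ⇒ total 33.
Compare {D-α, D-β}: total 41.
Compare {D-β, D-δ}: total 44.
No size-2 selection does better; minimum is 33.

33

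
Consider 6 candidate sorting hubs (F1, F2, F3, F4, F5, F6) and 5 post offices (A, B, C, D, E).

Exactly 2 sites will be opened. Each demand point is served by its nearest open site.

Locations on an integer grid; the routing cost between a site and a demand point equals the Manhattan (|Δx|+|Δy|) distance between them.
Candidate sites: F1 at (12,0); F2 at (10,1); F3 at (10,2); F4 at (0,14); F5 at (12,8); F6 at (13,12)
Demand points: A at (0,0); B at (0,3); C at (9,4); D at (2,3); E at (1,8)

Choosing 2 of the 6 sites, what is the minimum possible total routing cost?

Open {F3, F4}.
  A→F3 12, B→F3 11, C→F3 3, D→F3 9, E→F4 7  ⇒ total 42.
Compare {F2, F4}: total 43.
Compare {F3, F5}: total 46.
No size-2 selection does better; minimum is 42.

42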